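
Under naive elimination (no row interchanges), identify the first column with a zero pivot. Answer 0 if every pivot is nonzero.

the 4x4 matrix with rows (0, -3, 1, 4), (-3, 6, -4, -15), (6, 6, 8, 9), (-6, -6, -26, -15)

Naive forward elimination:
Pivot entry (1,1) is zero but row 2 has -3 in column 1 -> naive elimination stops; a row interchange (e.g. R1 <-> R2) would be required here.

first zero-pivot column = 1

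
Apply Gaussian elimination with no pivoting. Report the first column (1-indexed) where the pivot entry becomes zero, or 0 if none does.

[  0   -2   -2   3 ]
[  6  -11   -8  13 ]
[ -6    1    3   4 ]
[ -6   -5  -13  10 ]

Naive forward elimination:
Pivot entry (1,1) is zero but row 2 has 6 in column 1 -> naive elimination stops; a row interchange (e.g. R1 <-> R2) would be required here.

first zero-pivot column = 1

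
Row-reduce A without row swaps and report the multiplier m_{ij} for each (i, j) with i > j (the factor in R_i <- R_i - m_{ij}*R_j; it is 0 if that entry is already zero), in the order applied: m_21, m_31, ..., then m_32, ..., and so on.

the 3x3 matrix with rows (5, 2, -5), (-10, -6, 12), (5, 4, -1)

multipliers: -2, 1, -1

Forward elimination:
R2 <- R2 - (-2)*R1:  [  0  -2   2 ]
R3 <- R3 - (1)*R1:  [ 0  2  4 ]
R3 <- R3 - (-1)*R2:  [ 0  0  6 ]
Multipliers (in order of application): m_{21} = -2, m_{31} = 1, m_{32} = -1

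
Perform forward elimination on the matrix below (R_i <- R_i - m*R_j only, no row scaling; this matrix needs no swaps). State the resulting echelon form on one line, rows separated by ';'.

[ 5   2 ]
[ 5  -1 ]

Forward elimination:
R2 <- R2 - (1)*R1:  [  0  -3 ]
Row echelon form:
[ 5   2 ]
[ 0  -3 ]

REF = [5 2; 0 -3]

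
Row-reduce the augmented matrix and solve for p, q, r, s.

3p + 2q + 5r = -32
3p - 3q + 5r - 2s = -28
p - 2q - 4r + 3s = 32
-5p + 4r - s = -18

(-1, -2, -5, 3)

Forward elimination on [A|b]:
R2 <- R2 - (1)*R1:  [  0  -5   0  -2   4 ]
R3 <- R3 - (1/3)*R1:  [     0   -8/3  -17/3      3  128/3 ]
R4 <- R4 - (-5/3)*R1:  [      0    10/3    37/3      -1  -214/3 ]
R3 <- R3 - (8/15)*R2:  [      0       0   -17/3   61/15  608/15 ]
R4 <- R4 - (-2/3)*R2:  [      0       0    37/3    -7/3  -206/3 ]
R4 <- R4 - (-37/17)*R3:  [       0        0        0   554/85  1662/85 ]
Row echelon form:
[ 3   2      5       0  |      -32 ]
[ 0  -5      0      -2  |        4 ]
[ 0   0  -17/3   61/15  |   608/15 ]
[ 0   0      0  554/85  |  1662/85 ]
Back-substitution:
s = (1662/85) / (554/85) = 3
r = (608/15 - (61/15)*(3)) / (-17/3) = -5
q = (4 - (-2)*(3)) / -5 = -2
p = (-32 - (2)*(-2) - (5)*(-5)) / 3 = -1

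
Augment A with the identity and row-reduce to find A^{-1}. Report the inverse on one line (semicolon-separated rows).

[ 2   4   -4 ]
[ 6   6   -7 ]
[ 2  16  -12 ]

inverse = [-5/3 2/3 1/6; -29/12 2/3 5/12; -7/2 1 1/2]

Gauss-Jordan on [A | I]:
R1 <- (1/2)*R1:  [   1    2   -2  |  1/2    0    0 ]
R2 <- R2 - (6)*R1:  [  0  -6   5  |  -3   1   0 ]
R3 <- R3 - (2)*R1:  [  0  12  -8  |  -1   0   1 ]
R2 <- (1/-6)*R2:  [    0     1  -5/6  |   1/2  -1/6     0 ]
R1 <- R1 - (2)*R2:  [    1     0  -1/3  |  -1/2   1/3     0 ]
R3 <- R3 - (12)*R2:  [  0   0   2  |  -7   2   1 ]
R3 <- (1/2)*R3:  [    0     0     1  |  -7/2     1   1/2 ]
R1 <- R1 - (-1/3)*R3:  [    1     0     0  |  -5/3   2/3   1/6 ]
R2 <- R2 - (-5/6)*R3:  [      0       1       0  |  -29/12     2/3    5/12 ]
Right block of [I | A^{-1}] is the inverse:
[   -5/3  2/3   1/6 ]
[ -29/12  2/3  5/12 ]
[   -7/2    1   1/2 ]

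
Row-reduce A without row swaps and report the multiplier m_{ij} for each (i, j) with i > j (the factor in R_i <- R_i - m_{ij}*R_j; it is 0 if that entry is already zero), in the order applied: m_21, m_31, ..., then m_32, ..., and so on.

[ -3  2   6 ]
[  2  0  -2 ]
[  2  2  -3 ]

Forward elimination:
R2 <- R2 - (-2/3)*R1:  [   0  4/3    2 ]
R3 <- R3 - (-2/3)*R1:  [    0  10/3     1 ]
R3 <- R3 - (5/2)*R2:  [  0   0  -4 ]
Multipliers (in order of application): m_{21} = -2/3, m_{31} = -2/3, m_{32} = 5/2

multipliers: -2/3, -2/3, 5/2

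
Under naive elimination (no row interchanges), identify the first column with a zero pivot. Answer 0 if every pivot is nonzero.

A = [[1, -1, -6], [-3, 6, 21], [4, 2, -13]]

Naive forward elimination:
R2 <- R2 - (-3)*R1:  [ 0  3  3 ]
R3 <- R3 - (4)*R1:  [  0   6  11 ]
R3 <- R3 - (2)*R2:  [ 0  0  5 ]
All pivots nonzero; naive elimination completes without hitting a zero pivot.

first zero-pivot column = 0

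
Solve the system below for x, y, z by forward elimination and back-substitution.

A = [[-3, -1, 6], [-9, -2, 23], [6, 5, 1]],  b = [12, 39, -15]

(-5, 3, 0)

Forward elimination on [A|b]:
R2 <- R2 - (3)*R1:  [ 0  1  5  3 ]
R3 <- R3 - (-2)*R1:  [  0   3  13   9 ]
R3 <- R3 - (3)*R2:  [  0   0  -2   0 ]
Row echelon form:
[ -3  -1   6  |  12 ]
[  0   1   5  |   3 ]
[  0   0  -2  |   0 ]
Back-substitution:
z = (0) / -2 = 0
y = (3 - (5)*(0)) / 1 = 3
x = (12 - (-1)*(3) - (6)*(0)) / -3 = -5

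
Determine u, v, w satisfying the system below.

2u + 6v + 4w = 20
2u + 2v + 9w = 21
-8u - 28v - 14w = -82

(5, 1, 1)

Forward elimination on [A|b]:
R2 <- R2 - (1)*R1:  [  0  -4   5   1 ]
R3 <- R3 - (-4)*R1:  [  0  -4   2  -2 ]
R3 <- R3 - (1)*R2:  [  0   0  -3  -3 ]
Row echelon form:
[ 2   6   4  |  20 ]
[ 0  -4   5  |   1 ]
[ 0   0  -3  |  -3 ]
Back-substitution:
w = (-3) / -3 = 1
v = (1 - (5)*(1)) / -4 = 1
u = (20 - (6)*(1) - (4)*(1)) / 2 = 5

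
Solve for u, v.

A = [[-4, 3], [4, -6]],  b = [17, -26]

(-2, 3)

Forward elimination on [A|b]:
R2 <- R2 - (-1)*R1:  [  0  -3  -9 ]
Row echelon form:
[ -4   3  |  17 ]
[  0  -3  |  -9 ]
Back-substitution:
v = (-9) / -3 = 3
u = (17 - (3)*(3)) / -4 = -2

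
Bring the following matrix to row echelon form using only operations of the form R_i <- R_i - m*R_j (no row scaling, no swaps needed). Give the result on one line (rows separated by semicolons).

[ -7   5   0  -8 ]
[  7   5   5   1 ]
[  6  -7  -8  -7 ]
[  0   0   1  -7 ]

Forward elimination:
R2 <- R2 - (-1)*R1:  [  0  10   5  -7 ]
R3 <- R3 - (-6/7)*R1:  [     0  -19/7     -8  -97/7 ]
R3 <- R3 - (-19/70)*R2:  [        0         0    -93/14  -1103/70 ]
R4 <- R4 - (-14/93)*R3:  [         0          0          0  -4358/465 ]
Row echelon form:
[ -7   5       0         -8 ]
[  0  10       5         -7 ]
[  0   0  -93/14   -1103/70 ]
[  0   0       0  -4358/465 ]

REF = [-7 5 0 -8; 0 10 5 -7; 0 0 -93/14 -1103/70; 0 0 0 -4358/465]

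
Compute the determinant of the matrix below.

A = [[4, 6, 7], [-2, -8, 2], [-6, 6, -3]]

Forward elimination:
R2 <- R2 - (-1/2)*R1:  [    0    -5  11/2 ]
R3 <- R3 - (-3/2)*R1:  [    0    15  15/2 ]
R3 <- R3 - (-3)*R2:  [  0   0  24 ]
Upper-triangular form:
[ 4   6     7 ]
[ 0  -5  11/2 ]
[ 0   0    24 ]
det(A) = (-1)^0 * (4) * (-5) * (24) = -480  (0 row swaps -> sign +1)

det(A) = -480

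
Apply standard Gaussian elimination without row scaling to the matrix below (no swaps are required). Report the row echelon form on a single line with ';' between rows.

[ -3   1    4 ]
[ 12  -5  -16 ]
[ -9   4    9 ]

REF = [-3 1 4; 0 -1 0; 0 0 -3]

Forward elimination:
R2 <- R2 - (-4)*R1:  [  0  -1   0 ]
R3 <- R3 - (3)*R1:  [  0   1  -3 ]
R3 <- R3 - (-1)*R2:  [  0   0  -3 ]
Row echelon form:
[ -3   1   4 ]
[  0  -1   0 ]
[  0   0  -3 ]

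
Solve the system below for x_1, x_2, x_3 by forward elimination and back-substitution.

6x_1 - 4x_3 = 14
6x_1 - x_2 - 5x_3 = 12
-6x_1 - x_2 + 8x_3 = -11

Forward elimination on [A|b]:
R2 <- R2 - (1)*R1:  [  0  -1  -1  -2 ]
R3 <- R3 - (-1)*R1:  [  0  -1   4   3 ]
R3 <- R3 - (1)*R2:  [ 0  0  5  5 ]
Row echelon form:
[ 6   0  -4  |  14 ]
[ 0  -1  -1  |  -2 ]
[ 0   0   5  |   5 ]
Back-substitution:
x_3 = (5) / 5 = 1
x_2 = (-2 - (-1)*(1)) / -1 = 1
x_1 = (14 - (-4)*(1)) / 6 = 3

(3, 1, 1)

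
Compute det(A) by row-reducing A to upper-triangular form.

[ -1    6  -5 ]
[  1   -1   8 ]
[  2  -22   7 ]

det(A) = -15

Forward elimination:
R2 <- R2 - (-1)*R1:  [ 0  5  3 ]
R3 <- R3 - (-2)*R1:  [   0  -10   -3 ]
R3 <- R3 - (-2)*R2:  [ 0  0  3 ]
Upper-triangular form:
[ -1  6  -5 ]
[  0  5   3 ]
[  0  0   3 ]
det(A) = (-1)^0 * (-1) * (5) * (3) = -15  (0 row swaps -> sign +1)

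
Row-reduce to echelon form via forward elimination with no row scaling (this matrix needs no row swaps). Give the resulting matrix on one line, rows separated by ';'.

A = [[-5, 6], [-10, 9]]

Forward elimination:
R2 <- R2 - (2)*R1:  [  0  -3 ]
Row echelon form:
[ -5   6 ]
[  0  -3 ]

REF = [-5 6; 0 -3]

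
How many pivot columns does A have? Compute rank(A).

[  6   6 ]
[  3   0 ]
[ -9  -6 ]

Row reduction:
R2 <- R2 - (1/2)*R1:  [  0  -3 ]
R3 <- R3 - (-3/2)*R1:  [ 0  3 ]
R3 <- R3 - (-1)*R2:  [ 0  0 ]
Row echelon form:
[ 6   6 ]
[ 0  -3 ]
[ 0   0 ]
Nonzero rows / pivot columns: 2

rank(A) = 2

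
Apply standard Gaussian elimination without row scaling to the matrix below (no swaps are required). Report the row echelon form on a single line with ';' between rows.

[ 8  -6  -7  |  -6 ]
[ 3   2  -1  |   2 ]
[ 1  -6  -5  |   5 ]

REF = [8 -6 -7 -6; 0 17/4 13/8 17/4; 0 0 -36/17 11]

Forward elimination:
R2 <- R2 - (3/8)*R1:  [    0  17/4  13/8  17/4 ]
R3 <- R3 - (1/8)*R1:  [     0  -21/4  -33/8   23/4 ]
R3 <- R3 - (-21/17)*R2:  [      0       0  -36/17      11 ]
Row echelon form:
[ 8    -6      -7  |    -6 ]
[ 0  17/4    13/8  |  17/4 ]
[ 0     0  -36/17  |    11 ]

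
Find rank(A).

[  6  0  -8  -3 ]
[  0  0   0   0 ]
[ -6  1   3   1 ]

Row reduction:
R3 <- R3 - (-1)*R1:  [  0   1  -5  -2 ]
R2 <-> R3   (pivot in column 2 was zero)
[ 6  0  -8  -3 ]
[ 0  1  -5  -2 ]
[ 0  0   0   0 ]
Row echelon form:
[ 6  0  -8  -3 ]
[ 0  1  -5  -2 ]
[ 0  0   0   0 ]
Nonzero rows / pivot columns: 2

rank(A) = 2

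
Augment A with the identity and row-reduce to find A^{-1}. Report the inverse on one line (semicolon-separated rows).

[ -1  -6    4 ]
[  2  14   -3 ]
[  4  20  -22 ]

inverse = [31 13/2 19/4; -4 -3/4 -5/8; 2 1/2 1/4]

Gauss-Jordan on [A | I]:
R1 <- (1/-1)*R1:  [  1   6  -4  |  -1   0   0 ]
R2 <- R2 - (2)*R1:  [ 0  2  5  |  2  1  0 ]
R3 <- R3 - (4)*R1:  [  0  -4  -6  |   4   0   1 ]
R2 <- (1/2)*R2:  [   0    1  5/2  |    1  1/2    0 ]
R1 <- R1 - (6)*R2:  [   1    0  -19  |   -7   -3    0 ]
R3 <- R3 - (-4)*R2:  [ 0  0  4  |  8  2  1 ]
R3 <- (1/4)*R3:  [   0    0    1  |    2  1/2  1/4 ]
R1 <- R1 - (-19)*R3:  [    1     0     0  |    31  13/2  19/4 ]
R2 <- R2 - (5/2)*R3:  [    0     1     0  |    -4  -3/4  -5/8 ]
Right block of [I | A^{-1}] is the inverse:
[ 31  13/2  19/4 ]
[ -4  -3/4  -5/8 ]
[  2   1/2   1/4 ]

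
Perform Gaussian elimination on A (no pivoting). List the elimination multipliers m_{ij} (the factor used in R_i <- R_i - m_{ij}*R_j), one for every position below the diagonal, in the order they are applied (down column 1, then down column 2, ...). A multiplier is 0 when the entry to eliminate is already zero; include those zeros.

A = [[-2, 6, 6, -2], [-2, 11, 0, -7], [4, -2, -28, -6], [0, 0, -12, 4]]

Forward elimination:
R2 <- R2 - (1)*R1:  [  0   5  -6  -5 ]
R3 <- R3 - (-2)*R1:  [   0   10  -16  -10 ]
R4: entry in column 1 is already 0 -> m_{41} = 0 (no row operation needed)
R3 <- R3 - (2)*R2:  [  0   0  -4   0 ]
R4: entry in column 2 is already 0 -> m_{42} = 0 (no row operation needed)
R4 <- R4 - (3)*R3:  [ 0  0  0  4 ]
Multipliers (in order of application): m_{21} = 1, m_{31} = -2, m_{41} = 0, m_{32} = 2, m_{42} = 0, m_{43} = 3

multipliers: 1, -2, 0, 2, 0, 3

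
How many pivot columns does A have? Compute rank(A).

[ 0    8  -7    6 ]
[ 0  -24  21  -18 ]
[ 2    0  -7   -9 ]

Row reduction:
R1 <-> R3   (pivot in column 1 was zero)
[ 2    0  -7   -9 ]
[ 0  -24  21  -18 ]
[ 0    8  -7    6 ]
R3 <- R3 - (-1/3)*R2:  [ 0  0  0  0 ]
Row echelon form:
[ 2    0  -7   -9 ]
[ 0  -24  21  -18 ]
[ 0    0   0    0 ]
Nonzero rows / pivot columns: 2

rank(A) = 2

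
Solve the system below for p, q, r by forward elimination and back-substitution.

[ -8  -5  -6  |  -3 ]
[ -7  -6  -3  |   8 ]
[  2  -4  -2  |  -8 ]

(-2, -1, 4)

Forward elimination on [A|b]:
R2 <- R2 - (7/8)*R1:  [     0  -13/8    9/4   85/8 ]
R3 <- R3 - (-1/4)*R1:  [     0  -21/4   -7/2  -35/4 ]
R3 <- R3 - (42/13)*R2:  [       0        0  -140/13  -560/13 ]
Row echelon form:
[ -8     -5       -6  |       -3 ]
[  0  -13/8      9/4  |     85/8 ]
[  0      0  -140/13  |  -560/13 ]
Back-substitution:
r = (-560/13) / (-140/13) = 4
q = (85/8 - (9/4)*(4)) / (-13/8) = -1
p = (-3 - (-5)*(-1) - (-6)*(4)) / -8 = -2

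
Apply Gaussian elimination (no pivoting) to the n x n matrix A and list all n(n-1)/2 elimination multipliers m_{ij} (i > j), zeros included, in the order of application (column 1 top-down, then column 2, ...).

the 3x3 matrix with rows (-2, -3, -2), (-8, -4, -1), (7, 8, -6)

Forward elimination:
R2 <- R2 - (4)*R1:  [ 0  8  7 ]
R3 <- R3 - (-7/2)*R1:  [    0  -5/2   -13 ]
R3 <- R3 - (-5/16)*R2:  [       0        0  -173/16 ]
Multipliers (in order of application): m_{21} = 4, m_{31} = -7/2, m_{32} = -5/16

multipliers: 4, -7/2, -5/16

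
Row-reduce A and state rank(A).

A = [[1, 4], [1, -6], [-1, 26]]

rank(A) = 2

Row reduction:
R2 <- R2 - (1)*R1:  [   0  -10 ]
R3 <- R3 - (-1)*R1:  [  0  30 ]
R3 <- R3 - (-3)*R2:  [ 0  0 ]
Row echelon form:
[ 1    4 ]
[ 0  -10 ]
[ 0    0 ]
Nonzero rows / pivot columns: 2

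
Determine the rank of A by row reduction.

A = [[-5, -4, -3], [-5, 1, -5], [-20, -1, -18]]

Row reduction:
R2 <- R2 - (1)*R1:  [  0   5  -2 ]
R3 <- R3 - (4)*R1:  [  0  15  -6 ]
R3 <- R3 - (3)*R2:  [ 0  0  0 ]
Row echelon form:
[ -5  -4  -3 ]
[  0   5  -2 ]
[  0   0   0 ]
Nonzero rows / pivot columns: 2

rank(A) = 2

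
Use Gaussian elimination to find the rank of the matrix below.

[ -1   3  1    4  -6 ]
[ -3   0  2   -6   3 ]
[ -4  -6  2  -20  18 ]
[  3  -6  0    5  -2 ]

rank(A) = 3

Row reduction:
R2 <- R2 - (3)*R1:  [   0   -9   -1  -18   21 ]
R3 <- R3 - (4)*R1:  [   0  -18   -2  -36   42 ]
R4 <- R4 - (-3)*R1:  [   0    3    3   17  -20 ]
R3 <- R3 - (2)*R2:  [ 0  0  0  0  0 ]
R4 <- R4 - (-1/3)*R2:  [   0    0  8/3   11  -13 ]
R3 <-> R4   (pivot in column 3 was zero)
[ -1   3    1    4   -6 ]
[  0  -9   -1  -18   21 ]
[  0   0  8/3   11  -13 ]
[  0   0    0    0    0 ]
Row echelon form:
[ -1   3    1    4   -6 ]
[  0  -9   -1  -18   21 ]
[  0   0  8/3   11  -13 ]
[  0   0    0    0    0 ]
Nonzero rows / pivot columns: 3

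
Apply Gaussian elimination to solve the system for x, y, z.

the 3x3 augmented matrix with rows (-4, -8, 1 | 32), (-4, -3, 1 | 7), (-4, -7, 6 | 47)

Forward elimination on [A|b]:
R2 <- R2 - (1)*R1:  [   0    5    0  -25 ]
R3 <- R3 - (1)*R1:  [  0   1   5  15 ]
R3 <- R3 - (1/5)*R2:  [  0   0   5  20 ]
Row echelon form:
[ -4  -8  1  |   32 ]
[  0   5  0  |  -25 ]
[  0   0  5  |   20 ]
Back-substitution:
z = (20) / 5 = 4
y = (-25) / 5 = -5
x = (32 - (-8)*(-5) - (1)*(4)) / -4 = 3

(3, -5, 4)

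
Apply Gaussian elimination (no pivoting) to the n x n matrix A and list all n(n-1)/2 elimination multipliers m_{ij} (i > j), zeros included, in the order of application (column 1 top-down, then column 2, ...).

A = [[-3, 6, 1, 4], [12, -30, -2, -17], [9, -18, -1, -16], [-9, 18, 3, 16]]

Forward elimination:
R2 <- R2 - (-4)*R1:  [  0  -6   2  -1 ]
R3 <- R3 - (-3)*R1:  [  0   0   2  -4 ]
R4 <- R4 - (3)*R1:  [ 0  0  0  4 ]
R3: entry in column 2 is already 0 -> m_{32} = 0 (no row operation needed)
R4: entry in column 2 is already 0 -> m_{42} = 0 (no row operation needed)
R4: entry in column 3 is already 0 -> m_{43} = 0 (no row operation needed)
Multipliers (in order of application): m_{21} = -4, m_{31} = -3, m_{41} = 3, m_{32} = 0, m_{42} = 0, m_{43} = 0

multipliers: -4, -3, 3, 0, 0, 0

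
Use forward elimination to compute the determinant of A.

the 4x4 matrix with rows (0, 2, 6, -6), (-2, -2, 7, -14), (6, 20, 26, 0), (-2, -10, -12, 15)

Forward elimination:
R1 <-> R2   (pivot in column 1 was zero)
[ -2   -2    7  -14 ]
[  0    2    6   -6 ]
[  6   20   26    0 ]
[ -2  -10  -12   15 ]
R3 <- R3 - (-3)*R1:  [   0   14   47  -42 ]
R4 <- R4 - (1)*R1:  [   0   -8  -19   29 ]
R3 <- R3 - (7)*R2:  [ 0  0  5  0 ]
R4 <- R4 - (-4)*R2:  [ 0  0  5  5 ]
R4 <- R4 - (1)*R3:  [ 0  0  0  5 ]
Upper-triangular form:
[ -2  -2  7  -14 ]
[  0   2  6   -6 ]
[  0   0  5    0 ]
[  0   0  0    5 ]
det(A) = (-1)^1 * (-2) * (2) * (5) * (5) = 100  (1 row swap -> sign -1)

det(A) = 100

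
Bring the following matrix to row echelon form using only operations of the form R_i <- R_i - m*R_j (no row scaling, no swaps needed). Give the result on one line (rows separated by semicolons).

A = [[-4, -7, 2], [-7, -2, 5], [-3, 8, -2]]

Forward elimination:
R2 <- R2 - (7/4)*R1:  [    0  41/4   3/2 ]
R3 <- R3 - (3/4)*R1:  [    0  53/4  -7/2 ]
R3 <- R3 - (53/41)*R2:  [       0        0  -223/41 ]
Row echelon form:
[ -4    -7        2 ]
[  0  41/4      3/2 ]
[  0     0  -223/41 ]

REF = [-4 -7 2; 0 41/4 3/2; 0 0 -223/41]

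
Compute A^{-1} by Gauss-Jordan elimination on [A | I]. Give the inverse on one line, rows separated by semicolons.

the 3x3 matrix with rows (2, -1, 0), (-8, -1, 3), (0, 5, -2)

inverse = [13/10 1/5 3/10; 8/5 2/5 3/5; 4 1 1]

Gauss-Jordan on [A | I]:
R1 <- (1/2)*R1:  [    1  -1/2     0  |   1/2     0     0 ]
R2 <- R2 - (-8)*R1:  [  0  -5   3  |   4   1   0 ]
R2 <- (1/-5)*R2:  [    0     1  -3/5  |  -4/5  -1/5     0 ]
R1 <- R1 - (-1/2)*R2:  [     1      0  -3/10  |   1/10  -1/10      0 ]
R3 <- R3 - (5)*R2:  [ 0  0  1  |  4  1  1 ]
R1 <- R1 - (-3/10)*R3:  [     1      0      0  |  13/10    1/5   3/10 ]
R2 <- R2 - (-3/5)*R3:  [   0    1    0  |  8/5  2/5  3/5 ]
Right block of [I | A^{-1}] is the inverse:
[ 13/10  1/5  3/10 ]
[   8/5  2/5   3/5 ]
[     4    1     1 ]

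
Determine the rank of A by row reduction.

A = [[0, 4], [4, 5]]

Row reduction:
R1 <-> R2   (pivot in column 1 was zero)
[ 4  5 ]
[ 0  4 ]
Row echelon form:
[ 4  5 ]
[ 0  4 ]
Nonzero rows / pivot columns: 2

rank(A) = 2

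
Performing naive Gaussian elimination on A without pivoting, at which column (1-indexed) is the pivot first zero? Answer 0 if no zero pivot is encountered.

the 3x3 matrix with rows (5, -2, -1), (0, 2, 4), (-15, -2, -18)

Naive forward elimination:
R3 <- R3 - (-3)*R1:  [   0   -8  -21 ]
R3 <- R3 - (-4)*R2:  [  0   0  -5 ]
All pivots nonzero; naive elimination completes without hitting a zero pivot.

first zero-pivot column = 0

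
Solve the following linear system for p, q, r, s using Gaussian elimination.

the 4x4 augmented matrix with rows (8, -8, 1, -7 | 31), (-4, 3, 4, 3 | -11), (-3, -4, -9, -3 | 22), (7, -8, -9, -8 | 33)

Forward elimination on [A|b]:
R2 <- R2 - (-1/2)*R1:  [    0    -1   9/2  -1/2   9/2 ]
R3 <- R3 - (-3/8)*R1:  [     0     -7  -69/8  -45/8  269/8 ]
R4 <- R4 - (7/8)*R1:  [     0     -1  -79/8  -15/8   47/8 ]
R3 <- R3 - (7)*R2:  [      0       0  -321/8   -17/8    17/8 ]
R4 <- R4 - (1)*R2:  [      0       0  -115/8   -11/8    11/8 ]
R4 <- R4 - (115/321)*R3:  [        0         0         0  -197/321   197/321 ]
Row echelon form:
[ 8  -8       1        -7  |       31 ]
[ 0  -1     9/2      -1/2  |      9/2 ]
[ 0   0  -321/8     -17/8  |     17/8 ]
[ 0   0       0  -197/321  |  197/321 ]
Back-substitution:
s = (197/321) / (-197/321) = -1
r = (17/8 - (-17/8)*(-1)) / (-321/8) = 0
q = (9/2 - (9/2)*(0) - (-1/2)*(-1)) / -1 = -4
p = (31 - (-8)*(-4) - (1)*(0) - (-7)*(-1)) / 8 = -1

(-1, -4, 0, -1)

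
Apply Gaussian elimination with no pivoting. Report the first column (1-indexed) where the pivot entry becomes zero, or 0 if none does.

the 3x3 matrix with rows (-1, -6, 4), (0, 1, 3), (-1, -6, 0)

first zero-pivot column = 0

Naive forward elimination:
R3 <- R3 - (1)*R1:  [  0   0  -4 ]
All pivots nonzero; naive elimination completes without hitting a zero pivot.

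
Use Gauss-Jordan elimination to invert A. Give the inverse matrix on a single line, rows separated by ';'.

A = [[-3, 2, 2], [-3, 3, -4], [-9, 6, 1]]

inverse = [9/5 2/3 -14/15; 13/5 1 -6/5; 3/5 0 -1/5]

Gauss-Jordan on [A | I]:
R1 <- (1/-3)*R1:  [    1  -2/3  -2/3  |  -1/3     0     0 ]
R2 <- R2 - (-3)*R1:  [  0   1  -6  |  -1   1   0 ]
R3 <- R3 - (-9)*R1:  [  0   0  -5  |  -3   0   1 ]
R1 <- R1 - (-2/3)*R2:  [     1      0  -14/3  |     -1    2/3      0 ]
R3 <- (1/-5)*R3:  [    0     0     1  |   3/5     0  -1/5 ]
R1 <- R1 - (-14/3)*R3:  [      1       0       0  |     9/5     2/3  -14/15 ]
R2 <- R2 - (-6)*R3:  [    0     1     0  |  13/5     1  -6/5 ]
Right block of [I | A^{-1}] is the inverse:
[  9/5  2/3  -14/15 ]
[ 13/5    1    -6/5 ]
[  3/5    0    -1/5 ]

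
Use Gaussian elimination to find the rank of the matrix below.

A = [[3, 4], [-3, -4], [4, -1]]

rank(A) = 2

Row reduction:
R2 <- R2 - (-1)*R1:  [ 0  0 ]
R3 <- R3 - (4/3)*R1:  [     0  -19/3 ]
R2 <-> R3   (pivot in column 2 was zero)
[ 3      4 ]
[ 0  -19/3 ]
[ 0      0 ]
Row echelon form:
[ 3      4 ]
[ 0  -19/3 ]
[ 0      0 ]
Nonzero rows / pivot columns: 2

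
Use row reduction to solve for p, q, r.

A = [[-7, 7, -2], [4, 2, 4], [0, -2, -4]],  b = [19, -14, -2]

(-4, -1, 1)

Forward elimination on [A|b]:
R2 <- R2 - (-4/7)*R1:  [     0      6   20/7  -22/7 ]
R3 <- R3 - (-1/3)*R2:  [      0       0  -64/21  -64/21 ]
Row echelon form:
[ -7  7      -2  |      19 ]
[  0  6    20/7  |   -22/7 ]
[  0  0  -64/21  |  -64/21 ]
Back-substitution:
r = (-64/21) / (-64/21) = 1
q = (-22/7 - (20/7)*(1)) / 6 = -1
p = (19 - (7)*(-1) - (-2)*(1)) / -7 = -4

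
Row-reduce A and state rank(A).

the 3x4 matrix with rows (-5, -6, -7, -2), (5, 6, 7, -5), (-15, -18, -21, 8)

rank(A) = 2

Row reduction:
R2 <- R2 - (-1)*R1:  [  0   0   0  -7 ]
R3 <- R3 - (3)*R1:  [  0   0   0  14 ]
R3 <- R3 - (-2)*R2:  [ 0  0  0  0 ]
Row echelon form:
[ -5  -6  -7  -2 ]
[  0   0   0  -7 ]
[  0   0   0   0 ]
Nonzero rows / pivot columns: 2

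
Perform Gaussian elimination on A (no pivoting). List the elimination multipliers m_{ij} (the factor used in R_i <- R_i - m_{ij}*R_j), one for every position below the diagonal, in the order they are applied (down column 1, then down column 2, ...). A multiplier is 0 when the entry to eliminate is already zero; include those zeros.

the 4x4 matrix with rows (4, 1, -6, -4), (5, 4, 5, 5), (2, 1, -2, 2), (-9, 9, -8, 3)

multipliers: 5/4, 1/2, -9/4, 2/11, 45/11, 799/14

Forward elimination:
R2 <- R2 - (5/4)*R1:  [    0  11/4  25/2    10 ]
R3 <- R3 - (1/2)*R1:  [   0  1/2    1    4 ]
R4 <- R4 - (-9/4)*R1:  [     0   45/4  -43/2     -6 ]
R3 <- R3 - (2/11)*R2:  [      0       0  -14/11   24/11 ]
R4 <- R4 - (45/11)*R2:  [       0        0  -799/11  -516/11 ]
R4 <- R4 - (799/14)*R3:  [       0        0        0  -1200/7 ]
Multipliers (in order of application): m_{21} = 5/4, m_{31} = 1/2, m_{41} = -9/4, m_{32} = 2/11, m_{42} = 45/11, m_{43} = 799/14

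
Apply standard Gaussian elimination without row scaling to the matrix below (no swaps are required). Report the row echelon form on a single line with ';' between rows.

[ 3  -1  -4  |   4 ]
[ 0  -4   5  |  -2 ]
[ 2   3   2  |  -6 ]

REF = [3 -1 -4 4; 0 -4 5 -2; 0 0 37/4 -21/2]

Forward elimination:
R3 <- R3 - (2/3)*R1:  [     0   11/3   14/3  -26/3 ]
R3 <- R3 - (-11/12)*R2:  [     0      0   37/4  -21/2 ]
Row echelon form:
[ 3  -1    -4  |      4 ]
[ 0  -4     5  |     -2 ]
[ 0   0  37/4  |  -21/2 ]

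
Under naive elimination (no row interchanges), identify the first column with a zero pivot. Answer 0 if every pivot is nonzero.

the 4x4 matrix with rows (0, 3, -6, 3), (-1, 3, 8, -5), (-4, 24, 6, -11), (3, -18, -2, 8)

Naive forward elimination:
Pivot entry (1,1) is zero but row 2 has -1 in column 1 -> naive elimination stops; a row interchange (e.g. R1 <-> R2) would be required here.

first zero-pivot column = 1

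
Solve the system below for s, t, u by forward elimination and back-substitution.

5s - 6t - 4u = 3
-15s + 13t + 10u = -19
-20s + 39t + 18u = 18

(3, 2, 0)

Forward elimination on [A|b]:
R2 <- R2 - (-3)*R1:  [   0   -5   -2  -10 ]
R3 <- R3 - (-4)*R1:  [  0  15   2  30 ]
R3 <- R3 - (-3)*R2:  [  0   0  -4   0 ]
Row echelon form:
[ 5  -6  -4  |    3 ]
[ 0  -5  -2  |  -10 ]
[ 0   0  -4  |    0 ]
Back-substitution:
u = (0) / -4 = 0
t = (-10 - (-2)*(0)) / -5 = 2
s = (3 - (-6)*(2) - (-4)*(0)) / 5 = 3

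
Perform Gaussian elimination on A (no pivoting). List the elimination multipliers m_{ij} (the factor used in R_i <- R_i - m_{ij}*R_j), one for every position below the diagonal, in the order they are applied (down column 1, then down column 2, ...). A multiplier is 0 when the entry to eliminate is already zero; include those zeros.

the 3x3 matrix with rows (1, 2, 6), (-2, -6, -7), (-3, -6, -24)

Forward elimination:
R2 <- R2 - (-2)*R1:  [  0  -2   5 ]
R3 <- R3 - (-3)*R1:  [  0   0  -6 ]
R3: entry in column 2 is already 0 -> m_{32} = 0 (no row operation needed)
Multipliers (in order of application): m_{21} = -2, m_{31} = -3, m_{32} = 0

multipliers: -2, -3, 0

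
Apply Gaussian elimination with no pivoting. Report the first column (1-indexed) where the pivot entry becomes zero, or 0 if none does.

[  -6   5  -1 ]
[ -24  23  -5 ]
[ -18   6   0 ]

Naive forward elimination:
R2 <- R2 - (4)*R1:  [  0   3  -1 ]
R3 <- R3 - (3)*R1:  [  0  -9   3 ]
R3 <- R3 - (-3)*R2:  [ 0  0  0 ]
Matrix at this point:
[ -6  5  -1 ]
[  0  3  -1 ]
[  0  0   0 ]
Pivot entry (3,3) in the last row is zero and there are no rows below to swap with -> zero pivot in column 3 (A is singular).

first zero-pivot column = 3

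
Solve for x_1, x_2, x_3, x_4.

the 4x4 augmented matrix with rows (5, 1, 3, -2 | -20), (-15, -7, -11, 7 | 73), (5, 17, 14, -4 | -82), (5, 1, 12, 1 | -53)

Forward elimination on [A|b]:
R2 <- R2 - (-3)*R1:  [  0  -4  -2   1  13 ]
R3 <- R3 - (1)*R1:  [   0   16   11   -2  -62 ]
R4 <- R4 - (1)*R1:  [   0    0    9    3  -33 ]
R3 <- R3 - (-4)*R2:  [   0    0    3    2  -10 ]
R4 <- R4 - (3)*R3:  [  0   0   0  -3  -3 ]
Row echelon form:
[ 5   1   3  -2  |  -20 ]
[ 0  -4  -2   1  |   13 ]
[ 0   0   3   2  |  -10 ]
[ 0   0   0  -3  |   -3 ]
Back-substitution:
x_4 = (-3) / -3 = 1
x_3 = (-10 - (2)*(1)) / 3 = -4
x_2 = (13 - (-2)*(-4) - (1)*(1)) / -4 = -1
x_1 = (-20 - (1)*(-1) - (3)*(-4) - (-2)*(1)) / 5 = -1

(-1, -1, -4, 1)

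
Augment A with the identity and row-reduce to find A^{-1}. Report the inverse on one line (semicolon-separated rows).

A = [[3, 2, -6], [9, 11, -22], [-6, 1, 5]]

inverse = [-77/45 16/45 -22/45; -29/15 7/15 -4/15; -5/3 1/3 -1/3]

Gauss-Jordan on [A | I]:
R1 <- (1/3)*R1:  [   1  2/3   -2  |  1/3    0    0 ]
R2 <- R2 - (9)*R1:  [  0   5  -4  |  -3   1   0 ]
R3 <- R3 - (-6)*R1:  [  0   5  -7  |   2   0   1 ]
R2 <- (1/5)*R2:  [    0     1  -4/5  |  -3/5   1/5     0 ]
R1 <- R1 - (2/3)*R2:  [      1       0  -22/15  |   11/15   -2/15       0 ]
R3 <- R3 - (5)*R2:  [  0   0  -3  |   5  -1   1 ]
R3 <- (1/-3)*R3:  [    0     0     1  |  -5/3   1/3  -1/3 ]
R1 <- R1 - (-22/15)*R3:  [      1       0       0  |  -77/45   16/45  -22/45 ]
R2 <- R2 - (-4/5)*R3:  [      0       1       0  |  -29/15    7/15   -4/15 ]
Right block of [I | A^{-1}] is the inverse:
[ -77/45  16/45  -22/45 ]
[ -29/15   7/15   -4/15 ]
[   -5/3    1/3    -1/3 ]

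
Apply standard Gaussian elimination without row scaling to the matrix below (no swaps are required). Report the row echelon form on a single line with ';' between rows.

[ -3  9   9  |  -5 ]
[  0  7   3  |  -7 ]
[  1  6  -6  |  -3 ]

Forward elimination:
R3 <- R3 - (-1/3)*R1:  [     0      9     -3  -14/3 ]
R3 <- R3 - (9/7)*R2:  [     0      0  -48/7   13/3 ]
Row echelon form:
[ -3  9      9  |    -5 ]
[  0  7      3  |    -7 ]
[  0  0  -48/7  |  13/3 ]

REF = [-3 9 9 -5; 0 7 3 -7; 0 0 -48/7 13/3]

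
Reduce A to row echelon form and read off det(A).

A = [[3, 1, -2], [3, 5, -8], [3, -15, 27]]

det(A) = 60

Forward elimination:
R2 <- R2 - (1)*R1:  [  0   4  -6 ]
R3 <- R3 - (1)*R1:  [   0  -16   29 ]
R3 <- R3 - (-4)*R2:  [ 0  0  5 ]
Upper-triangular form:
[ 3  1  -2 ]
[ 0  4  -6 ]
[ 0  0   5 ]
det(A) = (-1)^0 * (3) * (4) * (5) = 60  (0 row swaps -> sign +1)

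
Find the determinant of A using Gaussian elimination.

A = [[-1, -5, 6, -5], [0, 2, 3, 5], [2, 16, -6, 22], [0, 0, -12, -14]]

det(A) = -12

Forward elimination:
R3 <- R3 - (-2)*R1:  [  0   6   6  12 ]
R3 <- R3 - (3)*R2:  [  0   0  -3  -3 ]
R4 <- R4 - (4)*R3:  [  0   0   0  -2 ]
Upper-triangular form:
[ -1  -5   6  -5 ]
[  0   2   3   5 ]
[  0   0  -3  -3 ]
[  0   0   0  -2 ]
det(A) = (-1)^0 * (-1) * (2) * (-3) * (-2) = -12  (0 row swaps -> sign +1)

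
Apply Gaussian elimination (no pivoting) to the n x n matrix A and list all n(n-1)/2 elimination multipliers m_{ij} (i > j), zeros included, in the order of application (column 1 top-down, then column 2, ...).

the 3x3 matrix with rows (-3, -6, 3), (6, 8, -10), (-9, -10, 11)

multipliers: -2, 3, -2

Forward elimination:
R2 <- R2 - (-2)*R1:  [  0  -4  -4 ]
R3 <- R3 - (3)*R1:  [ 0  8  2 ]
R3 <- R3 - (-2)*R2:  [  0   0  -6 ]
Multipliers (in order of application): m_{21} = -2, m_{31} = 3, m_{32} = -2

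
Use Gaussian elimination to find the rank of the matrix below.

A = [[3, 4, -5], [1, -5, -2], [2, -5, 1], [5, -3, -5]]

rank(A) = 3

Row reduction:
R2 <- R2 - (1/3)*R1:  [     0  -19/3   -1/3 ]
R3 <- R3 - (2/3)*R1:  [     0  -23/3   13/3 ]
R4 <- R4 - (5/3)*R1:  [     0  -29/3   10/3 ]
R3 <- R3 - (23/19)*R2:  [     0      0  90/19 ]
R4 <- R4 - (29/19)*R2:  [     0      0  73/19 ]
R4 <- R4 - (73/90)*R3:  [ 0  0  0 ]
Row echelon form:
[ 3      4     -5 ]
[ 0  -19/3   -1/3 ]
[ 0      0  90/19 ]
[ 0      0      0 ]
Nonzero rows / pivot columns: 3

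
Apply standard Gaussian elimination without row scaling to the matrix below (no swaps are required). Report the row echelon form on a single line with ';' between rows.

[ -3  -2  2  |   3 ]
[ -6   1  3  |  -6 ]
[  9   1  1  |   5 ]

Forward elimination:
R2 <- R2 - (2)*R1:  [   0    5   -1  -12 ]
R3 <- R3 - (-3)*R1:  [  0  -5   7  14 ]
R3 <- R3 - (-1)*R2:  [ 0  0  6  2 ]
Row echelon form:
[ -3  -2   2  |    3 ]
[  0   5  -1  |  -12 ]
[  0   0   6  |    2 ]

REF = [-3 -2 2 3; 0 5 -1 -12; 0 0 6 2]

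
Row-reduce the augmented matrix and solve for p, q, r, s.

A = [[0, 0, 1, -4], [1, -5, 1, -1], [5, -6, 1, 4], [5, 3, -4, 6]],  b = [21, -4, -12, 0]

Forward elimination on [A|b]:
R1 <-> R2   (pivot in column 1 was zero)
[ 1  -5   1  -1   -4 ]
[ 0   0   1  -4   21 ]
[ 5  -6   1   4  -12 ]
[ 5   3  -4   6    0 ]
R3 <- R3 - (5)*R1:  [  0  19  -4   9   8 ]
R4 <- R4 - (5)*R1:  [  0  28  -9  11  20 ]
R2 <-> R3   (pivot in column 2 was zero)
[ 1  -5   1  -1  -4 ]
[ 0  19  -4   9   8 ]
[ 0   0   1  -4  21 ]
[ 0  28  -9  11  20 ]
R4 <- R4 - (28/19)*R2:  [      0       0  -59/19  -43/19  156/19 ]
R4 <- R4 - (-59/19)*R3:  [       0        0        0  -279/19  1395/19 ]
Row echelon form:
[ 1  -5   1       -1  |       -4 ]
[ 0  19  -4        9  |        8 ]
[ 0   0   1       -4  |       21 ]
[ 0   0   0  -279/19  |  1395/19 ]
Back-substitution:
s = (1395/19) / (-279/19) = -5
r = (21 - (-4)*(-5)) / 1 = 1
q = (8 - (-4)*(1) - (9)*(-5)) / 19 = 3
p = (-4 - (-5)*(3) - (1)*(1) - (-1)*(-5)) / 1 = 5

(5, 3, 1, -5)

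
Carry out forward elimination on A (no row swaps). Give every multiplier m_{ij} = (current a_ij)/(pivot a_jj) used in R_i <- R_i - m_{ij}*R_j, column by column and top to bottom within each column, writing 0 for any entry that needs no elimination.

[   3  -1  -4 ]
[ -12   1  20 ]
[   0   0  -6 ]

Forward elimination:
R2 <- R2 - (-4)*R1:  [  0  -3   4 ]
R3: entry in column 1 is already 0 -> m_{31} = 0 (no row operation needed)
R3: entry in column 2 is already 0 -> m_{32} = 0 (no row operation needed)
Multipliers (in order of application): m_{21} = -4, m_{31} = 0, m_{32} = 0

multipliers: -4, 0, 0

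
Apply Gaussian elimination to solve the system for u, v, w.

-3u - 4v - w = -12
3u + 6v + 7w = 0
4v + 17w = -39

Forward elimination on [A|b]:
R2 <- R2 - (-1)*R1:  [   0    2    6  -12 ]
R3 <- R3 - (2)*R2:  [   0    0    5  -15 ]
Row echelon form:
[ -3  -4  -1  |  -12 ]
[  0   2   6  |  -12 ]
[  0   0   5  |  -15 ]
Back-substitution:
w = (-15) / 5 = -3
v = (-12 - (6)*(-3)) / 2 = 3
u = (-12 - (-4)*(3) - (-1)*(-3)) / -3 = 1

(1, 3, -3)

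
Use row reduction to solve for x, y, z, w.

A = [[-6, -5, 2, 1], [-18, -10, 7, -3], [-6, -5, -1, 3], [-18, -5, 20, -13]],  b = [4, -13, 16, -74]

Forward elimination on [A|b]:
R2 <- R2 - (3)*R1:  [   0    5    1   -6  -25 ]
R3 <- R3 - (1)*R1:  [  0   0  -3   2  12 ]
R4 <- R4 - (3)*R1:  [   0   10   14  -16  -86 ]
R4 <- R4 - (2)*R2:  [   0    0   12   -4  -36 ]
R4 <- R4 - (-4)*R3:  [  0   0   0   4  12 ]
Row echelon form:
[ -6  -5   2   1  |    4 ]
[  0   5   1  -6  |  -25 ]
[  0   0  -3   2  |   12 ]
[  0   0   0   4  |   12 ]
Back-substitution:
w = (12) / 4 = 3
z = (12 - (2)*(3)) / -3 = -2
y = (-25 - (1)*(-2) - (-6)*(3)) / 5 = -1
x = (4 - (-5)*(-1) - (2)*(-2) - (1)*(3)) / -6 = 0

(0, -1, -2, 3)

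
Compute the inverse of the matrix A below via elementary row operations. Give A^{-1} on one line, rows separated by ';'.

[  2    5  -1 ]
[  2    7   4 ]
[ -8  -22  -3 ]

inverse = [-67/8 -37/8 -27/8; 13/4 7/4 5/4; -3/2 -1/2 -1/2]

Gauss-Jordan on [A | I]:
R1 <- (1/2)*R1:  [    1   5/2  -1/2  |   1/2     0     0 ]
R2 <- R2 - (2)*R1:  [  0   2   5  |  -1   1   0 ]
R3 <- R3 - (-8)*R1:  [  0  -2  -7  |   4   0   1 ]
R2 <- (1/2)*R2:  [    0     1   5/2  |  -1/2   1/2     0 ]
R1 <- R1 - (5/2)*R2:  [     1      0  -27/4  |    7/4   -5/4      0 ]
R3 <- R3 - (-2)*R2:  [  0   0  -2  |   3   1   1 ]
R3 <- (1/-2)*R3:  [    0     0     1  |  -3/2  -1/2  -1/2 ]
R1 <- R1 - (-27/4)*R3:  [     1      0      0  |  -67/8  -37/8  -27/8 ]
R2 <- R2 - (5/2)*R3:  [    0     1     0  |  13/4   7/4   5/4 ]
Right block of [I | A^{-1}] is the inverse:
[ -67/8  -37/8  -27/8 ]
[  13/4    7/4    5/4 ]
[  -3/2   -1/2   -1/2 ]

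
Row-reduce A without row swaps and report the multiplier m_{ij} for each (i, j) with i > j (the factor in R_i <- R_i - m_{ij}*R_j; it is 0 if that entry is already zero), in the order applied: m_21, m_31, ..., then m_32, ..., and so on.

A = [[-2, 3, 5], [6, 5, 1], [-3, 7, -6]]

multipliers: -3, 3/2, 5/28

Forward elimination:
R2 <- R2 - (-3)*R1:  [  0  14  16 ]
R3 <- R3 - (3/2)*R1:  [     0    5/2  -27/2 ]
R3 <- R3 - (5/28)*R2:  [       0        0  -229/14 ]
Multipliers (in order of application): m_{21} = -3, m_{31} = 3/2, m_{32} = 5/28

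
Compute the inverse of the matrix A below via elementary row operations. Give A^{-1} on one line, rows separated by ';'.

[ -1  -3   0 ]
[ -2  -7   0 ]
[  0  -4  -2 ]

Gauss-Jordan on [A | I]:
R1 <- (1/-1)*R1:  [  1   3   0  |  -1   0   0 ]
R2 <- R2 - (-2)*R1:  [  0  -1   0  |  -2   1   0 ]
R2 <- (1/-1)*R2:  [  0   1   0  |   2  -1   0 ]
R1 <- R1 - (3)*R2:  [  1   0   0  |  -7   3   0 ]
R3 <- R3 - (-4)*R2:  [  0   0  -2  |   8  -4   1 ]
R3 <- (1/-2)*R3:  [    0     0     1  |    -4     2  -1/2 ]
Right block of [I | A^{-1}] is the inverse:
[ -7   3     0 ]
[  2  -1     0 ]
[ -4   2  -1/2 ]

inverse = [-7 3 0; 2 -1 0; -4 2 -1/2]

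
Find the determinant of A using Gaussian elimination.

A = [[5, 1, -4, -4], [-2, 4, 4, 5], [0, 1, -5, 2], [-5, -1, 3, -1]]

det(A) = 637

Forward elimination:
R2 <- R2 - (-2/5)*R1:  [    0  22/5  12/5  17/5 ]
R4 <- R4 - (-1)*R1:  [  0   0  -1  -5 ]
R3 <- R3 - (5/22)*R2:  [      0       0  -61/11   27/22 ]
R4 <- R4 - (11/61)*R3:  [        0         0         0  -637/122 ]
Upper-triangular form:
[ 5     1      -4        -4 ]
[ 0  22/5    12/5      17/5 ]
[ 0     0  -61/11     27/22 ]
[ 0     0       0  -637/122 ]
det(A) = (-1)^0 * (5) * (22/5) * (-61/11) * (-637/122) = 637  (0 row swaps -> sign +1)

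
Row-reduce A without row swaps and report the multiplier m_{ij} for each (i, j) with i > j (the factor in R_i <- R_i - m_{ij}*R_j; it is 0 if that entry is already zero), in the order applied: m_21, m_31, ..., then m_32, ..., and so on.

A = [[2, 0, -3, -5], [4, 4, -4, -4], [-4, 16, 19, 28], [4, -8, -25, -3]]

Forward elimination:
R2 <- R2 - (2)*R1:  [ 0  4  2  6 ]
R3 <- R3 - (-2)*R1:  [  0  16  13  18 ]
R4 <- R4 - (2)*R1:  [   0   -8  -19    7 ]
R3 <- R3 - (4)*R2:  [  0   0   5  -6 ]
R4 <- R4 - (-2)*R2:  [   0    0  -15   19 ]
R4 <- R4 - (-3)*R3:  [ 0  0  0  1 ]
Multipliers (in order of application): m_{21} = 2, m_{31} = -2, m_{41} = 2, m_{32} = 4, m_{42} = -2, m_{43} = -3

multipliers: 2, -2, 2, 4, -2, -3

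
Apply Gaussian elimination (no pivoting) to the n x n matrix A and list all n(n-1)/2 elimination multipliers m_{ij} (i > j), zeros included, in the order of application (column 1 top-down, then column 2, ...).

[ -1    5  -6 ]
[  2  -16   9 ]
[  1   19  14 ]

multipliers: -2, -1, -4

Forward elimination:
R2 <- R2 - (-2)*R1:  [  0  -6  -3 ]
R3 <- R3 - (-1)*R1:  [  0  24   8 ]
R3 <- R3 - (-4)*R2:  [  0   0  -4 ]
Multipliers (in order of application): m_{21} = -2, m_{31} = -1, m_{32} = -4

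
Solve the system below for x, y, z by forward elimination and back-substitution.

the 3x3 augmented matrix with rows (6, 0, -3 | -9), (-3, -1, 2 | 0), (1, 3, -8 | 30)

(-3, 3, -3)

Forward elimination on [A|b]:
R2 <- R2 - (-1/2)*R1:  [    0    -1   1/2  -9/2 ]
R3 <- R3 - (1/6)*R1:  [     0      3  -15/2   63/2 ]
R3 <- R3 - (-3)*R2:  [  0   0  -6  18 ]
Row echelon form:
[ 6   0   -3  |    -9 ]
[ 0  -1  1/2  |  -9/2 ]
[ 0   0   -6  |    18 ]
Back-substitution:
z = (18) / -6 = -3
y = (-9/2 - (1/2)*(-3)) / -1 = 3
x = (-9 - (-3)*(-3)) / 6 = -3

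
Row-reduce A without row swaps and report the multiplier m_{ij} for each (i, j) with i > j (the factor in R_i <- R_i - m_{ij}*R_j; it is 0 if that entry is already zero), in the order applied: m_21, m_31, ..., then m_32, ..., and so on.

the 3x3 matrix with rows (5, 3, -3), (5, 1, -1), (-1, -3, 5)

multipliers: 1, -1/5, 6/5

Forward elimination:
R2 <- R2 - (1)*R1:  [  0  -2   2 ]
R3 <- R3 - (-1/5)*R1:  [     0  -12/5   22/5 ]
R3 <- R3 - (6/5)*R2:  [ 0  0  2 ]
Multipliers (in order of application): m_{21} = 1, m_{31} = -1/5, m_{32} = 6/5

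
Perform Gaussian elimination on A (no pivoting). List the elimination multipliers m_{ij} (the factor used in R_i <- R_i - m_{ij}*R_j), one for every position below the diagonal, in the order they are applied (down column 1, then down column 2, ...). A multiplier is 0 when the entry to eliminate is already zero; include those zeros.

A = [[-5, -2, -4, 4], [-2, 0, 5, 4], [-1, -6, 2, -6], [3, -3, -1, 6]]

multipliers: 2/5, 1/5, -3/5, -7, -21/4, 125/196

Forward elimination:
R2 <- R2 - (2/5)*R1:  [    0   4/5  33/5  12/5 ]
R3 <- R3 - (1/5)*R1:  [     0  -28/5   14/5  -34/5 ]
R4 <- R4 - (-3/5)*R1:  [     0  -21/5  -17/5   42/5 ]
R3 <- R3 - (-7)*R2:  [  0   0  49  10 ]
R4 <- R4 - (-21/4)*R2:  [     0      0  125/4     21 ]
R4 <- R4 - (125/196)*R3:  [       0        0        0  1433/98 ]
Multipliers (in order of application): m_{21} = 2/5, m_{31} = 1/5, m_{41} = -3/5, m_{32} = -7, m_{42} = -21/4, m_{43} = 125/196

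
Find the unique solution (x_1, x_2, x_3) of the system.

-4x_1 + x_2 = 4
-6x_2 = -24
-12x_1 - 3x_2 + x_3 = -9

Forward elimination on [A|b]:
R3 <- R3 - (3)*R1:  [   0   -6    1  -21 ]
R3 <- R3 - (1)*R2:  [ 0  0  1  3 ]
Row echelon form:
[ -4   1  0  |    4 ]
[  0  -6  0  |  -24 ]
[  0   0  1  |    3 ]
Back-substitution:
x_3 = (3) / 1 = 3
x_2 = (-24) / -6 = 4
x_1 = (4 - (1)*(4)) / -4 = 0

(0, 4, 3)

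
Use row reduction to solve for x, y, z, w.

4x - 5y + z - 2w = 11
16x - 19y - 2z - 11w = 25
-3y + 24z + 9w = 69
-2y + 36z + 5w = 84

Forward elimination on [A|b]:
R2 <- R2 - (4)*R1:  [   0    1   -6   -3  -19 ]
R3 <- R3 - (-3)*R2:  [  0   0   6   0  12 ]
R4 <- R4 - (-2)*R2:  [  0   0  24  -1  46 ]
R4 <- R4 - (4)*R3:  [  0   0   0  -1  -2 ]
Row echelon form:
[ 4  -5   1  -2  |   11 ]
[ 0   1  -6  -3  |  -19 ]
[ 0   0   6   0  |   12 ]
[ 0   0   0  -1  |   -2 ]
Back-substitution:
w = (-2) / -1 = 2
z = (12) / 6 = 2
y = (-19 - (-6)*(2) - (-3)*(2)) / 1 = -1
x = (11 - (-5)*(-1) - (1)*(2) - (-2)*(2)) / 4 = 2

(2, -1, 2, 2)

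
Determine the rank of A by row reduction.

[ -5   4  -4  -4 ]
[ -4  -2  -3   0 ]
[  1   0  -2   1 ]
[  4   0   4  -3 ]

rank(A) = 4

Row reduction:
R2 <- R2 - (4/5)*R1:  [     0  -26/5    1/5   16/5 ]
R3 <- R3 - (-1/5)*R1:  [     0    4/5  -14/5    1/5 ]
R4 <- R4 - (-4/5)*R1:  [     0   16/5    4/5  -31/5 ]
R3 <- R3 - (-2/13)*R2:  [      0       0  -36/13    9/13 ]
R4 <- R4 - (-8/13)*R2:  [      0       0   12/13  -55/13 ]
R4 <- R4 - (-1/3)*R3:  [  0   0   0  -4 ]
Row echelon form:
[ -5      4      -4    -4 ]
[  0  -26/5     1/5  16/5 ]
[  0      0  -36/13  9/13 ]
[  0      0       0    -4 ]
Nonzero rows / pivot columns: 4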